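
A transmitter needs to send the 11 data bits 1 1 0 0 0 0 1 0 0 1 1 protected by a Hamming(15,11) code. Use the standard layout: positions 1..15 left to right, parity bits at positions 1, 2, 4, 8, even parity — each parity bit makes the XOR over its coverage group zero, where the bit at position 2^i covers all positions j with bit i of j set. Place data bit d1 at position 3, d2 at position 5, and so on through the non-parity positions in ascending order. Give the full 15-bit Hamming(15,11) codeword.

Place data bits at non-power-of-two positions: b3=1, b5=1, b6=0, b7=0, b9=0, b10=0, b11=1, b12=0, b13=0, b14=1, b15=1.
p1 = XOR of data positions {3,5,7,9,11,13,15} = 1⊕1⊕0⊕0⊕1⊕0⊕1 = 0
p2 = XOR of data positions {3,6,7,10,11,14,15} = 1⊕0⊕0⊕0⊕1⊕1⊕1 = 0
p4 = XOR of data positions {5,6,7,12,13,14,15} = 1⊕0⊕0⊕0⊕0⊕1⊕1 = 1
p8 = XOR of data positions {9,10,11,12,13,14,15} = 0⊕0⊕1⊕0⊕0⊕1⊕1 = 1
Codeword b1..b15 = 001110010010011

001110010010011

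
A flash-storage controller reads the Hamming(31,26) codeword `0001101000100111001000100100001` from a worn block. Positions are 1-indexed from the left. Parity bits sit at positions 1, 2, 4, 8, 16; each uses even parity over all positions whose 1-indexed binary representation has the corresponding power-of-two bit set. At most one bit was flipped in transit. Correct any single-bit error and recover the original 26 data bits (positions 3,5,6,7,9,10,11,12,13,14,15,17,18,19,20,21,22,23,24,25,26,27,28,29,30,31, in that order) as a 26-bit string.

01010010011001000100100101

s1: b1⊕b3⊕b5⊕b7⊕b9⊕b11⊕b13⊕b15⊕b17⊕b19⊕b21⊕b23⊕b25⊕b27⊕b29⊕b31 = 0⊕0⊕1⊕1⊕0⊕1⊕0⊕1⊕0⊕1⊕0⊕1⊕0⊕0⊕0⊕1 = 1
s2: b2⊕b3⊕b6⊕b7⊕b10⊕b11⊕b14⊕b15⊕b18⊕b19⊕b22⊕b23⊕b26⊕b27⊕b30⊕b31 = 0⊕0⊕0⊕1⊕0⊕1⊕1⊕1⊕0⊕1⊕0⊕1⊕1⊕0⊕0⊕1 = 0
s4: b4⊕b5⊕b6⊕b7⊕b12⊕b13⊕b14⊕b15⊕b20⊕b21⊕b22⊕b23⊕b28⊕b29⊕b30⊕b31 = 1⊕1⊕0⊕1⊕0⊕0⊕1⊕1⊕0⊕0⊕0⊕1⊕0⊕0⊕0⊕1 = 1
s8: b8⊕b9⊕b10⊕b11⊕b12⊕b13⊕b14⊕b15⊕b24⊕b25⊕b26⊕b27⊕b28⊕b29⊕b30⊕b31 = 0⊕0⊕0⊕1⊕0⊕0⊕1⊕1⊕0⊕0⊕1⊕0⊕0⊕0⊕0⊕1 = 1
s16: b16⊕b17⊕b18⊕b19⊕b20⊕b21⊕b22⊕b23⊕b24⊕b25⊕b26⊕b27⊕b28⊕b29⊕b30⊕b31 = 1⊕0⊕0⊕1⊕0⊕0⊕0⊕1⊕0⊕0⊕1⊕0⊕0⊕0⊕0⊕1 = 1
Syndrome (s16...s1) = 11101 → position 29.
Flip bit 29: corrected codeword = 0001101000100111001000100100101
Data bits at positions 3,5,6,7,9,10,11,12,13,14,15,17,18,19,20,21,22,23,24,25,26,27,28,29,30,31: 01010010011001000100100101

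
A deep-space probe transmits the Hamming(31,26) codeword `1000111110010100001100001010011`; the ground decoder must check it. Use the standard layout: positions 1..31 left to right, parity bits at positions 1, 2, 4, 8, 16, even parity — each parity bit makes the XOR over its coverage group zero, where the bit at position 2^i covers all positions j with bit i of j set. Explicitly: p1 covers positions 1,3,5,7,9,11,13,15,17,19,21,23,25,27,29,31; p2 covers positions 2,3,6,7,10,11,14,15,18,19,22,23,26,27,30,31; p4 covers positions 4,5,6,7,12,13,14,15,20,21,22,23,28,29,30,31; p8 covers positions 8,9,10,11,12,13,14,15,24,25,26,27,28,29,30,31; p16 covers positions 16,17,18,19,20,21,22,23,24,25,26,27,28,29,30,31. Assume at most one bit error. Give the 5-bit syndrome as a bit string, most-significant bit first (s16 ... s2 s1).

00010

s1: b1⊕b3⊕b5⊕b7⊕b9⊕b11⊕b13⊕b15⊕b17⊕b19⊕b21⊕b23⊕b25⊕b27⊕b29⊕b31 = 1⊕0⊕1⊕1⊕1⊕0⊕0⊕0⊕0⊕1⊕0⊕0⊕1⊕1⊕0⊕1 = 0
s2: b2⊕b3⊕b6⊕b7⊕b10⊕b11⊕b14⊕b15⊕b18⊕b19⊕b22⊕b23⊕b26⊕b27⊕b30⊕b31 = 0⊕0⊕1⊕1⊕0⊕0⊕1⊕0⊕0⊕1⊕0⊕0⊕0⊕1⊕1⊕1 = 1
s4: b4⊕b5⊕b6⊕b7⊕b12⊕b13⊕b14⊕b15⊕b20⊕b21⊕b22⊕b23⊕b28⊕b29⊕b30⊕b31 = 0⊕1⊕1⊕1⊕1⊕0⊕1⊕0⊕1⊕0⊕0⊕0⊕0⊕0⊕1⊕1 = 0
s8: b8⊕b9⊕b10⊕b11⊕b12⊕b13⊕b14⊕b15⊕b24⊕b25⊕b26⊕b27⊕b28⊕b29⊕b30⊕b31 = 1⊕1⊕0⊕0⊕1⊕0⊕1⊕0⊕0⊕1⊕0⊕1⊕0⊕0⊕1⊕1 = 0
s16: b16⊕b17⊕b18⊕b19⊕b20⊕b21⊕b22⊕b23⊕b24⊕b25⊕b26⊕b27⊕b28⊕b29⊕b30⊕b31 = 0⊕0⊕0⊕1⊕1⊕0⊕0⊕0⊕0⊕1⊕0⊕1⊕0⊕0⊕1⊕1 = 0
Syndrome (s16...s1) = 00010 → position 2.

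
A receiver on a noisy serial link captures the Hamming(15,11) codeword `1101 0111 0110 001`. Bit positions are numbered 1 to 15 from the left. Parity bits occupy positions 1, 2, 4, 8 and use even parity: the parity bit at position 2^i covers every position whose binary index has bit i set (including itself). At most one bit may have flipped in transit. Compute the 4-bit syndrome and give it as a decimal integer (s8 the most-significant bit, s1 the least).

0

s1: b1⊕b3⊕b5⊕b7⊕b9⊕b11⊕b13⊕b15 = 1⊕0⊕0⊕1⊕0⊕1⊕0⊕1 = 0
s2: b2⊕b3⊕b6⊕b7⊕b10⊕b11⊕b14⊕b15 = 1⊕0⊕1⊕1⊕1⊕1⊕0⊕1 = 0
s4: b4⊕b5⊕b6⊕b7⊕b12⊕b13⊕b14⊕b15 = 1⊕0⊕1⊕1⊕0⊕0⊕0⊕1 = 0
s8: b8⊕b9⊕b10⊕b11⊕b12⊕b13⊕b14⊕b15 = 1⊕0⊕1⊕1⊕0⊕0⊕0⊕1 = 0
Syndrome (s8...s1) = 0000 → position 0 (no error).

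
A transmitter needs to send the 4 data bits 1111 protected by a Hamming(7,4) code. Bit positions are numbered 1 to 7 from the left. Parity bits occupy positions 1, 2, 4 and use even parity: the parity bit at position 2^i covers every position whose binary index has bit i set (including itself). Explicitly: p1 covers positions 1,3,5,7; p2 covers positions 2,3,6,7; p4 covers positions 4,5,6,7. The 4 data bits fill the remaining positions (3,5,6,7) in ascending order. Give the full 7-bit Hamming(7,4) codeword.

1111111

Place data bits at non-power-of-two positions: b3=1, b5=1, b6=1, b7=1.
p1 = XOR of data positions {3,5,7} = 1⊕1⊕1 = 1
p2 = XOR of data positions {3,6,7} = 1⊕1⊕1 = 1
p4 = XOR of data positions {5,6,7} = 1⊕1⊕1 = 1
Codeword b1..b7 = 1111111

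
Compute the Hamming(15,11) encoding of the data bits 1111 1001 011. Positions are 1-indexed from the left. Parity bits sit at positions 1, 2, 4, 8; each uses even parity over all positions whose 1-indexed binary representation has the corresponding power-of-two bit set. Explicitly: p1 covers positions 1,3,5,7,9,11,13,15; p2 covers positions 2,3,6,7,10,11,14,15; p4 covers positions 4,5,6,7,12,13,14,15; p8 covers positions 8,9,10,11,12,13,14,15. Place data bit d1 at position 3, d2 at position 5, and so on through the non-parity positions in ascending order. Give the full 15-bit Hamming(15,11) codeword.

Place data bits at non-power-of-two positions: b3=1, b5=1, b6=1, b7=1, b9=1, b10=0, b11=0, b12=1, b13=0, b14=1, b15=1.
p1 = XOR of data positions {3,5,7,9,11,13,15} = 1⊕1⊕1⊕1⊕0⊕0⊕1 = 1
p2 = XOR of data positions {3,6,7,10,11,14,15} = 1⊕1⊕1⊕0⊕0⊕1⊕1 = 1
p4 = XOR of data positions {5,6,7,12,13,14,15} = 1⊕1⊕1⊕1⊕0⊕1⊕1 = 0
p8 = XOR of data positions {9,10,11,12,13,14,15} = 1⊕0⊕0⊕1⊕0⊕1⊕1 = 0
Codeword b1..b15 = 111011101001011

111011101001011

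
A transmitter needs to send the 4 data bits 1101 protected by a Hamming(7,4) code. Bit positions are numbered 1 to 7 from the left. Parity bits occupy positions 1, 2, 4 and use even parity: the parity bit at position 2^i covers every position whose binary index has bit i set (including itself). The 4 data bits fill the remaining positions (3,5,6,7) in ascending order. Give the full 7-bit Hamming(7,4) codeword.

1010101

Place data bits at non-power-of-two positions: b3=1, b5=1, b6=0, b7=1.
p1 = XOR of data positions {3,5,7} = 1⊕1⊕1 = 1
p2 = XOR of data positions {3,6,7} = 1⊕0⊕1 = 0
p4 = XOR of data positions {5,6,7} = 1⊕0⊕1 = 0
Codeword b1..b7 = 1010101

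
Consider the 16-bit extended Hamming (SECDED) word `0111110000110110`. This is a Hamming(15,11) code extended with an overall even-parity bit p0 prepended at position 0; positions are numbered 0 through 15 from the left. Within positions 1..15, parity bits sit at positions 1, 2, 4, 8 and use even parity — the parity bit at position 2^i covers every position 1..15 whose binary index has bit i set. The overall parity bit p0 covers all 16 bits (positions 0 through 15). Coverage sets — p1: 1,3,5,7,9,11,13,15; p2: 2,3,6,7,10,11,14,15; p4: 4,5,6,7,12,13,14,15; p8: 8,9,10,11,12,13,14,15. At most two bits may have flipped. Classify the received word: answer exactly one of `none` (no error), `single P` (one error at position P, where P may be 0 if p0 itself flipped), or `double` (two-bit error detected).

single 3

s1: b1⊕b3⊕b5⊕b7⊕b9⊕b11⊕b13⊕b15 = 1⊕1⊕1⊕0⊕0⊕1⊕1⊕0 = 1
s2: b2⊕b3⊕b6⊕b7⊕b10⊕b11⊕b14⊕b15 = 1⊕1⊕0⊕0⊕1⊕1⊕1⊕0 = 1
s4: b4⊕b5⊕b6⊕b7⊕b12⊕b13⊕b14⊕b15 = 1⊕1⊕0⊕0⊕0⊕1⊕1⊕0 = 0
s8: b8⊕b9⊕b10⊕b11⊕b12⊕b13⊕b14⊕b15 = 0⊕0⊕1⊕1⊕0⊕1⊕1⊕0 = 0
Syndrome (s8...s1) = 0011 → position 3.
Overall parity (XOR of all 16 bits, including p0): 0⊕1⊕1⊕1⊕1⊕1⊕0⊕0⊕0⊕0⊕1⊕1⊕0⊕1⊕1⊕0 = 1
Overall=1, syndrome position=3 → single-bit error at position 3.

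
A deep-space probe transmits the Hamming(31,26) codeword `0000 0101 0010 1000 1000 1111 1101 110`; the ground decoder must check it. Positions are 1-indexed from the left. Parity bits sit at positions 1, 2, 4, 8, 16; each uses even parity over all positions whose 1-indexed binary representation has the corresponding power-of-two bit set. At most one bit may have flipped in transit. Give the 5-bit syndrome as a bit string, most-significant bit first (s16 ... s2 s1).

s1: b1⊕b3⊕b5⊕b7⊕b9⊕b11⊕b13⊕b15⊕b17⊕b19⊕b21⊕b23⊕b25⊕b27⊕b29⊕b31 = 0⊕0⊕0⊕0⊕0⊕1⊕1⊕0⊕1⊕0⊕1⊕1⊕1⊕0⊕1⊕0 = 1
s2: b2⊕b3⊕b6⊕b7⊕b10⊕b11⊕b14⊕b15⊕b18⊕b19⊕b22⊕b23⊕b26⊕b27⊕b30⊕b31 = 0⊕0⊕1⊕0⊕0⊕1⊕0⊕0⊕0⊕0⊕1⊕1⊕1⊕0⊕1⊕0 = 0
s4: b4⊕b5⊕b6⊕b7⊕b12⊕b13⊕b14⊕b15⊕b20⊕b21⊕b22⊕b23⊕b28⊕b29⊕b30⊕b31 = 0⊕0⊕1⊕0⊕0⊕1⊕0⊕0⊕0⊕1⊕1⊕1⊕1⊕1⊕1⊕0 = 0
s8: b8⊕b9⊕b10⊕b11⊕b12⊕b13⊕b14⊕b15⊕b24⊕b25⊕b26⊕b27⊕b28⊕b29⊕b30⊕b31 = 1⊕0⊕0⊕1⊕0⊕1⊕0⊕0⊕1⊕1⊕1⊕0⊕1⊕1⊕1⊕0 = 1
s16: b16⊕b17⊕b18⊕b19⊕b20⊕b21⊕b22⊕b23⊕b24⊕b25⊕b26⊕b27⊕b28⊕b29⊕b30⊕b31 = 0⊕1⊕0⊕0⊕0⊕1⊕1⊕1⊕1⊕1⊕1⊕0⊕1⊕1⊕1⊕0 = 0
Syndrome (s16...s1) = 01001 → position 9.

01001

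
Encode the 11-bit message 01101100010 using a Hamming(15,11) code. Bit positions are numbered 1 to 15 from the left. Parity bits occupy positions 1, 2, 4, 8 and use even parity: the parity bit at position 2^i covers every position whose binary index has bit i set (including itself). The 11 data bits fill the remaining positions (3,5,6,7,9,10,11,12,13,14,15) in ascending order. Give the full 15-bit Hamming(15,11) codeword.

Place data bits at non-power-of-two positions: b3=0, b5=1, b6=1, b7=0, b9=1, b10=1, b11=0, b12=0, b13=0, b14=1, b15=0.
p1 = XOR of data positions {3,5,7,9,11,13,15} = 0⊕1⊕0⊕1⊕0⊕0⊕0 = 0
p2 = XOR of data positions {3,6,7,10,11,14,15} = 0⊕1⊕0⊕1⊕0⊕1⊕0 = 1
p4 = XOR of data positions {5,6,7,12,13,14,15} = 1⊕1⊕0⊕0⊕0⊕1⊕0 = 1
p8 = XOR of data positions {9,10,11,12,13,14,15} = 1⊕1⊕0⊕0⊕0⊕1⊕0 = 1
Codeword b1..b15 = 010111011100010

010111011100010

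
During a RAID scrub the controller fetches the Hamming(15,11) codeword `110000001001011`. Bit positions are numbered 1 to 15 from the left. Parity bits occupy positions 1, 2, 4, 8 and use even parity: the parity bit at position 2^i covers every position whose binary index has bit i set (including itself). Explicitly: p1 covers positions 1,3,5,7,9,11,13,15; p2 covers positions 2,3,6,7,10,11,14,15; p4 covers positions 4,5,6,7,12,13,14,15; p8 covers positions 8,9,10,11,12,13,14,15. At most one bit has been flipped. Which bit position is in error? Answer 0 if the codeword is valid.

s1: b1⊕b3⊕b5⊕b7⊕b9⊕b11⊕b13⊕b15 = 1⊕0⊕0⊕0⊕1⊕0⊕0⊕1 = 1
s2: b2⊕b3⊕b6⊕b7⊕b10⊕b11⊕b14⊕b15 = 1⊕0⊕0⊕0⊕0⊕0⊕1⊕1 = 1
s4: b4⊕b5⊕b6⊕b7⊕b12⊕b13⊕b14⊕b15 = 0⊕0⊕0⊕0⊕1⊕0⊕1⊕1 = 1
s8: b8⊕b9⊕b10⊕b11⊕b12⊕b13⊕b14⊕b15 = 0⊕1⊕0⊕0⊕1⊕0⊕1⊕1 = 0
Syndrome (s8...s1) = 0111 → position 7.

7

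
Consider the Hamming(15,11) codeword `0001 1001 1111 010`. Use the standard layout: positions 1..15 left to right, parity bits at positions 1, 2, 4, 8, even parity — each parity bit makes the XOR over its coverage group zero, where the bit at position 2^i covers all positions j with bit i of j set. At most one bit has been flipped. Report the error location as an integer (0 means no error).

3

s1: b1⊕b3⊕b5⊕b7⊕b9⊕b11⊕b13⊕b15 = 0⊕0⊕1⊕0⊕1⊕1⊕0⊕0 = 1
s2: b2⊕b3⊕b6⊕b7⊕b10⊕b11⊕b14⊕b15 = 0⊕0⊕0⊕0⊕1⊕1⊕1⊕0 = 1
s4: b4⊕b5⊕b6⊕b7⊕b12⊕b13⊕b14⊕b15 = 1⊕1⊕0⊕0⊕1⊕0⊕1⊕0 = 0
s8: b8⊕b9⊕b10⊕b11⊕b12⊕b13⊕b14⊕b15 = 1⊕1⊕1⊕1⊕1⊕0⊕1⊕0 = 0
Syndrome (s8...s1) = 0011 → position 3.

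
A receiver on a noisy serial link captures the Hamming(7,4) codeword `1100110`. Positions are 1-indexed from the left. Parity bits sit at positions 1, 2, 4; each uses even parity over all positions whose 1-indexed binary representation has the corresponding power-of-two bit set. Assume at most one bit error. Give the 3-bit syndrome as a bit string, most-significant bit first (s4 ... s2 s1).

000

s1: b1⊕b3⊕b5⊕b7 = 1⊕0⊕1⊕0 = 0
s2: b2⊕b3⊕b6⊕b7 = 1⊕0⊕1⊕0 = 0
s4: b4⊕b5⊕b6⊕b7 = 0⊕1⊕1⊕0 = 0
Syndrome (s4...s1) = 000 → position 0 (no error).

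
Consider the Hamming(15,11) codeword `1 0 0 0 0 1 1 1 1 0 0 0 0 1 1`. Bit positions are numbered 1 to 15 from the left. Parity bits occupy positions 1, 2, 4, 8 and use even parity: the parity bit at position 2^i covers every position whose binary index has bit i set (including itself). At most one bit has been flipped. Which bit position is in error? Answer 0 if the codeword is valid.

s1: b1⊕b3⊕b5⊕b7⊕b9⊕b11⊕b13⊕b15 = 1⊕0⊕0⊕1⊕1⊕0⊕0⊕1 = 0
s2: b2⊕b3⊕b6⊕b7⊕b10⊕b11⊕b14⊕b15 = 0⊕0⊕1⊕1⊕0⊕0⊕1⊕1 = 0
s4: b4⊕b5⊕b6⊕b7⊕b12⊕b13⊕b14⊕b15 = 0⊕0⊕1⊕1⊕0⊕0⊕1⊕1 = 0
s8: b8⊕b9⊕b10⊕b11⊕b12⊕b13⊕b14⊕b15 = 1⊕1⊕0⊕0⊕0⊕0⊕1⊕1 = 0
Syndrome (s8...s1) = 0000 → position 0 (no error).

0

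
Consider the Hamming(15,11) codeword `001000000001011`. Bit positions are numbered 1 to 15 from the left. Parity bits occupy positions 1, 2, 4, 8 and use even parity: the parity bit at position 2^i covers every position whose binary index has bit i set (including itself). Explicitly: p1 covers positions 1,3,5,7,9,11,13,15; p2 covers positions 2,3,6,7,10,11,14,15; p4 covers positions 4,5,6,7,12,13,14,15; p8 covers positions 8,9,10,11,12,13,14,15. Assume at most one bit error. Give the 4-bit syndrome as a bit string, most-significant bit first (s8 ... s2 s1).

s1: b1⊕b3⊕b5⊕b7⊕b9⊕b11⊕b13⊕b15 = 0⊕1⊕0⊕0⊕0⊕0⊕0⊕1 = 0
s2: b2⊕b3⊕b6⊕b7⊕b10⊕b11⊕b14⊕b15 = 0⊕1⊕0⊕0⊕0⊕0⊕1⊕1 = 1
s4: b4⊕b5⊕b6⊕b7⊕b12⊕b13⊕b14⊕b15 = 0⊕0⊕0⊕0⊕1⊕0⊕1⊕1 = 1
s8: b8⊕b9⊕b10⊕b11⊕b12⊕b13⊕b14⊕b15 = 0⊕0⊕0⊕0⊕1⊕0⊕1⊕1 = 1
Syndrome (s8...s1) = 1110 → position 14.

1110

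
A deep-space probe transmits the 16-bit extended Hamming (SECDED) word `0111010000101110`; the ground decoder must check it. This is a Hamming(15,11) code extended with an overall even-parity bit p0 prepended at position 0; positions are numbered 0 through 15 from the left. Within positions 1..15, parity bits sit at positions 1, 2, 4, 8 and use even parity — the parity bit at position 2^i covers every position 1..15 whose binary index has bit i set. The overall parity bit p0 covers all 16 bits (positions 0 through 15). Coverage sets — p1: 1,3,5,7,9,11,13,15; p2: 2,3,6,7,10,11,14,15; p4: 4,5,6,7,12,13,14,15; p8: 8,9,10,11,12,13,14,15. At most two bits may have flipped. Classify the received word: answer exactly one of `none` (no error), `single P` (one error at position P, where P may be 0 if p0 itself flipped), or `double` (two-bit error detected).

s1: b1⊕b3⊕b5⊕b7⊕b9⊕b11⊕b13⊕b15 = 1⊕1⊕1⊕0⊕0⊕0⊕1⊕0 = 0
s2: b2⊕b3⊕b6⊕b7⊕b10⊕b11⊕b14⊕b15 = 1⊕1⊕0⊕0⊕1⊕0⊕1⊕0 = 0
s4: b4⊕b5⊕b6⊕b7⊕b12⊕b13⊕b14⊕b15 = 0⊕1⊕0⊕0⊕1⊕1⊕1⊕0 = 0
s8: b8⊕b9⊕b10⊕b11⊕b12⊕b13⊕b14⊕b15 = 0⊕0⊕1⊕0⊕1⊕1⊕1⊕0 = 0
Syndrome (s8...s1) = 0000 → position 0 (no error).
Overall parity (XOR of all 16 bits, including p0): 0⊕1⊕1⊕1⊕0⊕1⊕0⊕0⊕0⊕0⊕1⊕0⊕1⊕1⊕1⊕0 = 0
Overall=0, syndrome position=0 → no error.

none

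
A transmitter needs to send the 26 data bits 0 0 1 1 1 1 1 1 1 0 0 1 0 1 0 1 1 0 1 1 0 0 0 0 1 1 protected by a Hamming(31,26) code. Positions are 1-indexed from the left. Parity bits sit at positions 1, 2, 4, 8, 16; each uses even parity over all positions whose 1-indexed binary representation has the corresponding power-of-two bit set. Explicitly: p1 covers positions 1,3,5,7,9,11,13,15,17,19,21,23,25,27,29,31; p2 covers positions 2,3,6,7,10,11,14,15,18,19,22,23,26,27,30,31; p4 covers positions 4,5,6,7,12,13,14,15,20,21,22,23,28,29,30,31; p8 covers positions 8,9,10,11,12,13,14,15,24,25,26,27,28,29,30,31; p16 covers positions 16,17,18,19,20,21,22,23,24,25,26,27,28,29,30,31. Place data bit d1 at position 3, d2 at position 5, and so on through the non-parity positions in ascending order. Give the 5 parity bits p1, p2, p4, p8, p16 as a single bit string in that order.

10010

Place data bits at non-power-of-two positions: b3=0, b5=0, b6=1, b7=1, b9=1, b10=1, b11=1, b12=1, b13=1, b14=0, b15=0, b17=1, b18=0, b19=1, b20=0, b21=1, b22=1, b23=0, b24=1, b25=1, b26=0, b27=0, b28=0, b29=0, b30=1, b31=1.
p1 = XOR of data positions {3,5,7,9,11,13,15,17,19,21,23,25,27,29,31} = 0⊕0⊕1⊕1⊕1⊕1⊕0⊕1⊕1⊕1⊕0⊕1⊕0⊕0⊕1 = 1
p2 = XOR of data positions {3,6,7,10,11,14,15,18,19,22,23,26,27,30,31} = 0⊕1⊕1⊕1⊕1⊕0⊕0⊕0⊕1⊕1⊕0⊕0⊕0⊕1⊕1 = 0
p4 = XOR of data positions {5,6,7,12,13,14,15,20,21,22,23,28,29,30,31} = 0⊕1⊕1⊕1⊕1⊕0⊕0⊕0⊕1⊕1⊕0⊕0⊕0⊕1⊕1 = 0
p8 = XOR of data positions {9,10,11,12,13,14,15,24,25,26,27,28,29,30,31} = 1⊕1⊕1⊕1⊕1⊕0⊕0⊕1⊕1⊕0⊕0⊕0⊕0⊕1⊕1 = 1
p16 = XOR of data positions {17,18,19,20,21,22,23,24,25,26,27,28,29,30,31} = 1⊕0⊕1⊕0⊕1⊕1⊕0⊕1⊕1⊕0⊕0⊕0⊕0⊕1⊕1 = 0
Parity bits p1,p2,p4,p8,p16 = 10010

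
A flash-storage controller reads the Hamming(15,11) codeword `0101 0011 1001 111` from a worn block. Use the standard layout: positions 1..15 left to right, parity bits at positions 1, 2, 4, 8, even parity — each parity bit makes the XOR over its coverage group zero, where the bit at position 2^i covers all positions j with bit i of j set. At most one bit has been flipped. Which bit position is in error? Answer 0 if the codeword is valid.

0

s1: b1⊕b3⊕b5⊕b7⊕b9⊕b11⊕b13⊕b15 = 0⊕0⊕0⊕1⊕1⊕0⊕1⊕1 = 0
s2: b2⊕b3⊕b6⊕b7⊕b10⊕b11⊕b14⊕b15 = 1⊕0⊕0⊕1⊕0⊕0⊕1⊕1 = 0
s4: b4⊕b5⊕b6⊕b7⊕b12⊕b13⊕b14⊕b15 = 1⊕0⊕0⊕1⊕1⊕1⊕1⊕1 = 0
s8: b8⊕b9⊕b10⊕b11⊕b12⊕b13⊕b14⊕b15 = 1⊕1⊕0⊕0⊕1⊕1⊕1⊕1 = 0
Syndrome (s8...s1) = 0000 → position 0 (no error).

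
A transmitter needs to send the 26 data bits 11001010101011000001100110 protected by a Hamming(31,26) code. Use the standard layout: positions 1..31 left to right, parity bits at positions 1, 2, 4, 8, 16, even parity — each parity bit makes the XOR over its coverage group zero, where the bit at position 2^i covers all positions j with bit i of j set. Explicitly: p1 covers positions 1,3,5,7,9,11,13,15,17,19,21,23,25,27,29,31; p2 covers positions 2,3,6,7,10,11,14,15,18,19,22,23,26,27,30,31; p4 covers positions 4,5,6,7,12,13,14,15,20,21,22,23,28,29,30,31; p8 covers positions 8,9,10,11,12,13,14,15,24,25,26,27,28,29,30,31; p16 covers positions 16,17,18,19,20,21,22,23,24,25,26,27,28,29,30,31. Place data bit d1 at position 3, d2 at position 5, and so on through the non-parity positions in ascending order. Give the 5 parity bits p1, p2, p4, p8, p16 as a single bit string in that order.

11100

Place data bits at non-power-of-two positions: b3=1, b5=1, b6=0, b7=0, b9=1, b10=0, b11=1, b12=0, b13=1, b14=0, b15=1, b17=0, b18=1, b19=1, b20=0, b21=0, b22=0, b23=0, b24=0, b25=1, b26=1, b27=0, b28=0, b29=1, b30=1, b31=0.
p1 = XOR of data positions {3,5,7,9,11,13,15,17,19,21,23,25,27,29,31} = 1⊕1⊕0⊕1⊕1⊕1⊕1⊕0⊕1⊕0⊕0⊕1⊕0⊕1⊕0 = 1
p2 = XOR of data positions {3,6,7,10,11,14,15,18,19,22,23,26,27,30,31} = 1⊕0⊕0⊕0⊕1⊕0⊕1⊕1⊕1⊕0⊕0⊕1⊕0⊕1⊕0 = 1
p4 = XOR of data positions {5,6,7,12,13,14,15,20,21,22,23,28,29,30,31} = 1⊕0⊕0⊕0⊕1⊕0⊕1⊕0⊕0⊕0⊕0⊕0⊕1⊕1⊕0 = 1
p8 = XOR of data positions {9,10,11,12,13,14,15,24,25,26,27,28,29,30,31} = 1⊕0⊕1⊕0⊕1⊕0⊕1⊕0⊕1⊕1⊕0⊕0⊕1⊕1⊕0 = 0
p16 = XOR of data positions {17,18,19,20,21,22,23,24,25,26,27,28,29,30,31} = 0⊕1⊕1⊕0⊕0⊕0⊕0⊕0⊕1⊕1⊕0⊕0⊕1⊕1⊕0 = 0
Parity bits p1,p2,p4,p8,p16 = 11100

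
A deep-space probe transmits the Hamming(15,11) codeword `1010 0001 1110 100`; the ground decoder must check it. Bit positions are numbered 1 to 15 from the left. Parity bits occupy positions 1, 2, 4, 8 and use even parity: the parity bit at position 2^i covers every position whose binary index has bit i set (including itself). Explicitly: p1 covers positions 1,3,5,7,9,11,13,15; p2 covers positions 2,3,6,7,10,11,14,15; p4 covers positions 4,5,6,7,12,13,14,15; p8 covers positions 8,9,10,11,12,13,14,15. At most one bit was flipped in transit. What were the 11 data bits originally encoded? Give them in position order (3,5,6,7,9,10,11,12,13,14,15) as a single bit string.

10001110101

s1: b1⊕b3⊕b5⊕b7⊕b9⊕b11⊕b13⊕b15 = 1⊕1⊕0⊕0⊕1⊕1⊕1⊕0 = 1
s2: b2⊕b3⊕b6⊕b7⊕b10⊕b11⊕b14⊕b15 = 0⊕1⊕0⊕0⊕1⊕1⊕0⊕0 = 1
s4: b4⊕b5⊕b6⊕b7⊕b12⊕b13⊕b14⊕b15 = 0⊕0⊕0⊕0⊕0⊕1⊕0⊕0 = 1
s8: b8⊕b9⊕b10⊕b11⊕b12⊕b13⊕b14⊕b15 = 1⊕1⊕1⊕1⊕0⊕1⊕0⊕0 = 1
Syndrome (s8...s1) = 1111 → position 15.
Flip bit 15: corrected codeword = 101000011110101
Data bits at positions 3,5,6,7,9,10,11,12,13,14,15: 10001110101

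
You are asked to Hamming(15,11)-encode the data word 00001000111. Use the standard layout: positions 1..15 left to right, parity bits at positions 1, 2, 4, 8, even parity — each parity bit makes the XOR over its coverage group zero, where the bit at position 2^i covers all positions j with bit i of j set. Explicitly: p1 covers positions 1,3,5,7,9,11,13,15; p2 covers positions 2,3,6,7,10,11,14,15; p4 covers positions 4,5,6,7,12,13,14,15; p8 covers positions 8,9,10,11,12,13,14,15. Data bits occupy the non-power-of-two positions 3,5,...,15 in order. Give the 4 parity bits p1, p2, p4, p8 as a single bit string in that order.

Place data bits at non-power-of-two positions: b3=0, b5=0, b6=0, b7=0, b9=1, b10=0, b11=0, b12=0, b13=1, b14=1, b15=1.
p1 = XOR of data positions {3,5,7,9,11,13,15} = 0⊕0⊕0⊕1⊕0⊕1⊕1 = 1
p2 = XOR of data positions {3,6,7,10,11,14,15} = 0⊕0⊕0⊕0⊕0⊕1⊕1 = 0
p4 = XOR of data positions {5,6,7,12,13,14,15} = 0⊕0⊕0⊕0⊕1⊕1⊕1 = 1
p8 = XOR of data positions {9,10,11,12,13,14,15} = 1⊕0⊕0⊕0⊕1⊕1⊕1 = 0
Parity bits p1,p2,p4,p8 = 1010

1010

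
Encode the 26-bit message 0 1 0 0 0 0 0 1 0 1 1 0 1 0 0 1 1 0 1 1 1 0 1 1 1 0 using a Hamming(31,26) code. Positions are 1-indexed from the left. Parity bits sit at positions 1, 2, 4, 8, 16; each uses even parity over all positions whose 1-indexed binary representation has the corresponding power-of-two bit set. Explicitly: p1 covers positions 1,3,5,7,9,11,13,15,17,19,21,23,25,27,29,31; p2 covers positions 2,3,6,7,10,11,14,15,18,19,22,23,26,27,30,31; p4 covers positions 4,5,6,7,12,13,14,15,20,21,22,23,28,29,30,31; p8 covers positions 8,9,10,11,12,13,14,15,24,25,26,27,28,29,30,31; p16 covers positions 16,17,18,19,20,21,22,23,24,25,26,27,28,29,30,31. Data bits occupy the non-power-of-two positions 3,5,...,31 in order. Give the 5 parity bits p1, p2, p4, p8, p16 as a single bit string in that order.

Place data bits at non-power-of-two positions: b3=0, b5=1, b6=0, b7=0, b9=0, b10=0, b11=0, b12=1, b13=0, b14=1, b15=1, b17=0, b18=1, b19=0, b20=0, b21=1, b22=1, b23=0, b24=1, b25=1, b26=1, b27=0, b28=1, b29=1, b30=1, b31=0.
p1 = XOR of data positions {3,5,7,9,11,13,15,17,19,21,23,25,27,29,31} = 0⊕1⊕0⊕0⊕0⊕0⊕1⊕0⊕0⊕1⊕0⊕1⊕0⊕1⊕0 = 1
p2 = XOR of data positions {3,6,7,10,11,14,15,18,19,22,23,26,27,30,31} = 0⊕0⊕0⊕0⊕0⊕1⊕1⊕1⊕0⊕1⊕0⊕1⊕0⊕1⊕0 = 0
p4 = XOR of data positions {5,6,7,12,13,14,15,20,21,22,23,28,29,30,31} = 1⊕0⊕0⊕1⊕0⊕1⊕1⊕0⊕1⊕1⊕0⊕1⊕1⊕1⊕0 = 1
p8 = XOR of data positions {9,10,11,12,13,14,15,24,25,26,27,28,29,30,31} = 0⊕0⊕0⊕1⊕0⊕1⊕1⊕1⊕1⊕1⊕0⊕1⊕1⊕1⊕0 = 1
p16 = XOR of data positions {17,18,19,20,21,22,23,24,25,26,27,28,29,30,31} = 0⊕1⊕0⊕0⊕1⊕1⊕0⊕1⊕1⊕1⊕0⊕1⊕1⊕1⊕0 = 1
Parity bits p1,p2,p4,p8,p16 = 10111

10111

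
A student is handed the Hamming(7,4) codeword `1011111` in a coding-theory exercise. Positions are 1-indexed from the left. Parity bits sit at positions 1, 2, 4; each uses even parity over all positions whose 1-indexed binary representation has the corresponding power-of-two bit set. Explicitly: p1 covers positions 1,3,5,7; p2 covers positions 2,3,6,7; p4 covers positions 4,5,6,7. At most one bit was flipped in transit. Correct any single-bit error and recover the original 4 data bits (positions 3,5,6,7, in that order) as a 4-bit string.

1111

s1: b1⊕b3⊕b5⊕b7 = 1⊕1⊕1⊕1 = 0
s2: b2⊕b3⊕b6⊕b7 = 0⊕1⊕1⊕1 = 1
s4: b4⊕b5⊕b6⊕b7 = 1⊕1⊕1⊕1 = 0
Syndrome (s4...s1) = 010 → position 2.
Flip bit 2: corrected codeword = 1111111
Data bits at positions 3,5,6,7: 1111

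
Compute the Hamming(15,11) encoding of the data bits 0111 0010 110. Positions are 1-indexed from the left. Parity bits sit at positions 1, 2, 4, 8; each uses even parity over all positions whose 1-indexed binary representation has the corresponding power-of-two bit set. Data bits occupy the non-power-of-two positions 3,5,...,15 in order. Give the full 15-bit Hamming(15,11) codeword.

Place data bits at non-power-of-two positions: b3=0, b5=1, b6=1, b7=1, b9=0, b10=0, b11=1, b12=0, b13=1, b14=1, b15=0.
p1 = XOR of data positions {3,5,7,9,11,13,15} = 0⊕1⊕1⊕0⊕1⊕1⊕0 = 0
p2 = XOR of data positions {3,6,7,10,11,14,15} = 0⊕1⊕1⊕0⊕1⊕1⊕0 = 0
p4 = XOR of data positions {5,6,7,12,13,14,15} = 1⊕1⊕1⊕0⊕1⊕1⊕0 = 1
p8 = XOR of data positions {9,10,11,12,13,14,15} = 0⊕0⊕1⊕0⊕1⊕1⊕0 = 1
Codeword b1..b15 = 000111110010110

000111110010110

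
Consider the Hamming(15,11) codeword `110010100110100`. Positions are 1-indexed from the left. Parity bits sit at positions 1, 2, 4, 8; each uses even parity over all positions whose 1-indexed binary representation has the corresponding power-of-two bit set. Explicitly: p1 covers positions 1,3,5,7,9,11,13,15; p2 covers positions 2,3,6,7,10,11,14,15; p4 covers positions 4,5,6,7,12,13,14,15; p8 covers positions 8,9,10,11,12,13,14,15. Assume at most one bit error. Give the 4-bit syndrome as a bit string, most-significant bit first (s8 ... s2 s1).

1101

s1: b1⊕b3⊕b5⊕b7⊕b9⊕b11⊕b13⊕b15 = 1⊕0⊕1⊕1⊕0⊕1⊕1⊕0 = 1
s2: b2⊕b3⊕b6⊕b7⊕b10⊕b11⊕b14⊕b15 = 1⊕0⊕0⊕1⊕1⊕1⊕0⊕0 = 0
s4: b4⊕b5⊕b6⊕b7⊕b12⊕b13⊕b14⊕b15 = 0⊕1⊕0⊕1⊕0⊕1⊕0⊕0 = 1
s8: b8⊕b9⊕b10⊕b11⊕b12⊕b13⊕b14⊕b15 = 0⊕0⊕1⊕1⊕0⊕1⊕0⊕0 = 1
Syndrome (s8...s1) = 1101 → position 13.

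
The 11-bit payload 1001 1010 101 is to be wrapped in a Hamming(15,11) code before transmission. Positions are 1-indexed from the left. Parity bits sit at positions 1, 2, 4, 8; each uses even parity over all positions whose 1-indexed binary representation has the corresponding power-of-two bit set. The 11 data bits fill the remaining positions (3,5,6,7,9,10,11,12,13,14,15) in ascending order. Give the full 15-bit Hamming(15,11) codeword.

001100101010101

Place data bits at non-power-of-two positions: b3=1, b5=0, b6=0, b7=1, b9=1, b10=0, b11=1, b12=0, b13=1, b14=0, b15=1.
p1 = XOR of data positions {3,5,7,9,11,13,15} = 1⊕0⊕1⊕1⊕1⊕1⊕1 = 0
p2 = XOR of data positions {3,6,7,10,11,14,15} = 1⊕0⊕1⊕0⊕1⊕0⊕1 = 0
p4 = XOR of data positions {5,6,7,12,13,14,15} = 0⊕0⊕1⊕0⊕1⊕0⊕1 = 1
p8 = XOR of data positions {9,10,11,12,13,14,15} = 1⊕0⊕1⊕0⊕1⊕0⊕1 = 0
Codeword b1..b15 = 001100101010101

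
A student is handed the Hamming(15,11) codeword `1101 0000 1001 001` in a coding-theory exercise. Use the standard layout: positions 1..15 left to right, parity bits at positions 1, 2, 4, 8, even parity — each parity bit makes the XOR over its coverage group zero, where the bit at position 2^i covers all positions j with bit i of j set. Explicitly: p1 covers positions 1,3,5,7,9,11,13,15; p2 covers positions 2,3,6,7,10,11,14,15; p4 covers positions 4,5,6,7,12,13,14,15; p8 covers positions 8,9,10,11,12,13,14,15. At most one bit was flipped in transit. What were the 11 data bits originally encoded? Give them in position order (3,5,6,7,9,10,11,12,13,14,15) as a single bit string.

00001001101

s1: b1⊕b3⊕b5⊕b7⊕b9⊕b11⊕b13⊕b15 = 1⊕0⊕0⊕0⊕1⊕0⊕0⊕1 = 1
s2: b2⊕b3⊕b6⊕b7⊕b10⊕b11⊕b14⊕b15 = 1⊕0⊕0⊕0⊕0⊕0⊕0⊕1 = 0
s4: b4⊕b5⊕b6⊕b7⊕b12⊕b13⊕b14⊕b15 = 1⊕0⊕0⊕0⊕1⊕0⊕0⊕1 = 1
s8: b8⊕b9⊕b10⊕b11⊕b12⊕b13⊕b14⊕b15 = 0⊕1⊕0⊕0⊕1⊕0⊕0⊕1 = 1
Syndrome (s8...s1) = 1101 → position 13.
Flip bit 13: corrected codeword = 110100001001101
Data bits at positions 3,5,6,7,9,10,11,12,13,14,15: 00001001101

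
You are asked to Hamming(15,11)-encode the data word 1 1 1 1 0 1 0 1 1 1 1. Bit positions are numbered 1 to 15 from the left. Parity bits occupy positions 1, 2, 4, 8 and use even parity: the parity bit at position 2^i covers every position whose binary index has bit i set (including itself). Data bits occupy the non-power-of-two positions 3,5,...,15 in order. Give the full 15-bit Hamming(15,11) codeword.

Place data bits at non-power-of-two positions: b3=1, b5=1, b6=1, b7=1, b9=0, b10=1, b11=0, b12=1, b13=1, b14=1, b15=1.
p1 = XOR of data positions {3,5,7,9,11,13,15} = 1⊕1⊕1⊕0⊕0⊕1⊕1 = 1
p2 = XOR of data positions {3,6,7,10,11,14,15} = 1⊕1⊕1⊕1⊕0⊕1⊕1 = 0
p4 = XOR of data positions {5,6,7,12,13,14,15} = 1⊕1⊕1⊕1⊕1⊕1⊕1 = 1
p8 = XOR of data positions {9,10,11,12,13,14,15} = 0⊕1⊕0⊕1⊕1⊕1⊕1 = 1
Codeword b1..b15 = 101111110101111

101111110101111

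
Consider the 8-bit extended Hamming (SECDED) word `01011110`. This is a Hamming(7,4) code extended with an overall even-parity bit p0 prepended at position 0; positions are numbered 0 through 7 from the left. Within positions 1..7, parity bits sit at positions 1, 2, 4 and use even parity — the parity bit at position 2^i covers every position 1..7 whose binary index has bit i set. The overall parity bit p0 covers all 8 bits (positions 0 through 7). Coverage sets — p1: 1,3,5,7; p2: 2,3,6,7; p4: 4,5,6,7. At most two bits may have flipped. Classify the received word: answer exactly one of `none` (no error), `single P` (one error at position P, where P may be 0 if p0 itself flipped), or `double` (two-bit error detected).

s1: b1⊕b3⊕b5⊕b7 = 1⊕1⊕1⊕0 = 1
s2: b2⊕b3⊕b6⊕b7 = 0⊕1⊕1⊕0 = 0
s4: b4⊕b5⊕b6⊕b7 = 1⊕1⊕1⊕0 = 1
Syndrome (s4...s1) = 101 → position 5.
Overall parity (XOR of all 8 bits, including p0): 0⊕1⊕0⊕1⊕1⊕1⊕1⊕0 = 1
Overall=1, syndrome position=5 → single-bit error at position 5.

single 5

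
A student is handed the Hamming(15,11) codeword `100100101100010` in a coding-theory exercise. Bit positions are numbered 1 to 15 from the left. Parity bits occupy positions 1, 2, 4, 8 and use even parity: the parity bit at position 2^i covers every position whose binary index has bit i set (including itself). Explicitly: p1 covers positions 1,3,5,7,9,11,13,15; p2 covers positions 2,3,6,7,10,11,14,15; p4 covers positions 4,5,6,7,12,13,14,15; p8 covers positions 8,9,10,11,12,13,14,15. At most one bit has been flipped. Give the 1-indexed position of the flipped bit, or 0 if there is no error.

15

s1: b1⊕b3⊕b5⊕b7⊕b9⊕b11⊕b13⊕b15 = 1⊕0⊕0⊕1⊕1⊕0⊕0⊕0 = 1
s2: b2⊕b3⊕b6⊕b7⊕b10⊕b11⊕b14⊕b15 = 0⊕0⊕0⊕1⊕1⊕0⊕1⊕0 = 1
s4: b4⊕b5⊕b6⊕b7⊕b12⊕b13⊕b14⊕b15 = 1⊕0⊕0⊕1⊕0⊕0⊕1⊕0 = 1
s8: b8⊕b9⊕b10⊕b11⊕b12⊕b13⊕b14⊕b15 = 0⊕1⊕1⊕0⊕0⊕0⊕1⊕0 = 1
Syndrome (s8...s1) = 1111 → position 15.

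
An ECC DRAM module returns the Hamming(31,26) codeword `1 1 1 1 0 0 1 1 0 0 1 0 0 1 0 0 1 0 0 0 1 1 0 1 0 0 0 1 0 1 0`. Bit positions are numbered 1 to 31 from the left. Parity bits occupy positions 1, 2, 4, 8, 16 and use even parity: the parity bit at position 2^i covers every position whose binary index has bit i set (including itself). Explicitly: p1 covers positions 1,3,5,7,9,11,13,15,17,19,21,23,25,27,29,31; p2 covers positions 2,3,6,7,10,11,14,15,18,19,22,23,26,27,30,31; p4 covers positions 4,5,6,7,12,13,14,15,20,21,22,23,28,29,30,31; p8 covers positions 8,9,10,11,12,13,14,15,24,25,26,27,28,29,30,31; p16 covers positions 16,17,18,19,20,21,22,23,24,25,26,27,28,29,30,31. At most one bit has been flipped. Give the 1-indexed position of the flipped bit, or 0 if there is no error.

s1: b1⊕b3⊕b5⊕b7⊕b9⊕b11⊕b13⊕b15⊕b17⊕b19⊕b21⊕b23⊕b25⊕b27⊕b29⊕b31 = 1⊕1⊕0⊕1⊕0⊕1⊕0⊕0⊕1⊕0⊕1⊕0⊕0⊕0⊕0⊕0 = 0
s2: b2⊕b3⊕b6⊕b7⊕b10⊕b11⊕b14⊕b15⊕b18⊕b19⊕b22⊕b23⊕b26⊕b27⊕b30⊕b31 = 1⊕1⊕0⊕1⊕0⊕1⊕1⊕0⊕0⊕0⊕1⊕0⊕0⊕0⊕1⊕0 = 1
s4: b4⊕b5⊕b6⊕b7⊕b12⊕b13⊕b14⊕b15⊕b20⊕b21⊕b22⊕b23⊕b28⊕b29⊕b30⊕b31 = 1⊕0⊕0⊕1⊕0⊕0⊕1⊕0⊕0⊕1⊕1⊕0⊕1⊕0⊕1⊕0 = 1
s8: b8⊕b9⊕b10⊕b11⊕b12⊕b13⊕b14⊕b15⊕b24⊕b25⊕b26⊕b27⊕b28⊕b29⊕b30⊕b31 = 1⊕0⊕0⊕1⊕0⊕0⊕1⊕0⊕1⊕0⊕0⊕0⊕1⊕0⊕1⊕0 = 0
s16: b16⊕b17⊕b18⊕b19⊕b20⊕b21⊕b22⊕b23⊕b24⊕b25⊕b26⊕b27⊕b28⊕b29⊕b30⊕b31 = 0⊕1⊕0⊕0⊕0⊕1⊕1⊕0⊕1⊕0⊕0⊕0⊕1⊕0⊕1⊕0 = 0
Syndrome (s16...s1) = 00110 → position 6.

6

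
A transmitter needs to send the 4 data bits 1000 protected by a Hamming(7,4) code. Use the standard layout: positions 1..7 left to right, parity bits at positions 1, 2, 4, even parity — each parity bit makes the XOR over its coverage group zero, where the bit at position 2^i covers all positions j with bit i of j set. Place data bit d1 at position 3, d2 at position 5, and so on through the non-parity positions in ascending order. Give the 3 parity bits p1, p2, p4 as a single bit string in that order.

110

Place data bits at non-power-of-two positions: b3=1, b5=0, b6=0, b7=0.
p1 = XOR of data positions {3,5,7} = 1⊕0⊕0 = 1
p2 = XOR of data positions {3,6,7} = 1⊕0⊕0 = 1
p4 = XOR of data positions {5,6,7} = 0⊕0⊕0 = 0
Parity bits p1,p2,p4 = 110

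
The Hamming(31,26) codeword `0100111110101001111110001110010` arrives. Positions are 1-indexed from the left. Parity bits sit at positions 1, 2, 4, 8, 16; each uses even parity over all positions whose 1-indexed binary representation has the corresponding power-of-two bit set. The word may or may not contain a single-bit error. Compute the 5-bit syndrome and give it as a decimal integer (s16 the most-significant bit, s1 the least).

s1: b1⊕b3⊕b5⊕b7⊕b9⊕b11⊕b13⊕b15⊕b17⊕b19⊕b21⊕b23⊕b25⊕b27⊕b29⊕b31 = 0⊕0⊕1⊕1⊕1⊕1⊕1⊕0⊕1⊕1⊕1⊕0⊕1⊕1⊕0⊕0 = 0
s2: b2⊕b3⊕b6⊕b7⊕b10⊕b11⊕b14⊕b15⊕b18⊕b19⊕b22⊕b23⊕b26⊕b27⊕b30⊕b31 = 1⊕0⊕1⊕1⊕0⊕1⊕0⊕0⊕1⊕1⊕0⊕0⊕1⊕1⊕1⊕0 = 1
s4: b4⊕b5⊕b6⊕b7⊕b12⊕b13⊕b14⊕b15⊕b20⊕b21⊕b22⊕b23⊕b28⊕b29⊕b30⊕b31 = 0⊕1⊕1⊕1⊕0⊕1⊕0⊕0⊕1⊕1⊕0⊕0⊕0⊕0⊕1⊕0 = 1
s8: b8⊕b9⊕b10⊕b11⊕b12⊕b13⊕b14⊕b15⊕b24⊕b25⊕b26⊕b27⊕b28⊕b29⊕b30⊕b31 = 1⊕1⊕0⊕1⊕0⊕1⊕0⊕0⊕0⊕1⊕1⊕1⊕0⊕0⊕1⊕0 = 0
s16: b16⊕b17⊕b18⊕b19⊕b20⊕b21⊕b22⊕b23⊕b24⊕b25⊕b26⊕b27⊕b28⊕b29⊕b30⊕b31 = 1⊕1⊕1⊕1⊕1⊕1⊕0⊕0⊕0⊕1⊕1⊕1⊕0⊕0⊕1⊕0 = 0
Syndrome (s16...s1) = 00110 → position 6.

6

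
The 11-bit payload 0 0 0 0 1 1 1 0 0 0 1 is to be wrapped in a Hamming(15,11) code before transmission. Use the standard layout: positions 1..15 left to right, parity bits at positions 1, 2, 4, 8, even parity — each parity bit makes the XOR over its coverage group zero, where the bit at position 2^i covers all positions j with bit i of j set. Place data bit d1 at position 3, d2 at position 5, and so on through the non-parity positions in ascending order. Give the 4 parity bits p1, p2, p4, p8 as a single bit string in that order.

Place data bits at non-power-of-two positions: b3=0, b5=0, b6=0, b7=0, b9=1, b10=1, b11=1, b12=0, b13=0, b14=0, b15=1.
p1 = XOR of data positions {3,5,7,9,11,13,15} = 0⊕0⊕0⊕1⊕1⊕0⊕1 = 1
p2 = XOR of data positions {3,6,7,10,11,14,15} = 0⊕0⊕0⊕1⊕1⊕0⊕1 = 1
p4 = XOR of data positions {5,6,7,12,13,14,15} = 0⊕0⊕0⊕0⊕0⊕0⊕1 = 1
p8 = XOR of data positions {9,10,11,12,13,14,15} = 1⊕1⊕1⊕0⊕0⊕0⊕1 = 0
Parity bits p1,p2,p4,p8 = 1110

1110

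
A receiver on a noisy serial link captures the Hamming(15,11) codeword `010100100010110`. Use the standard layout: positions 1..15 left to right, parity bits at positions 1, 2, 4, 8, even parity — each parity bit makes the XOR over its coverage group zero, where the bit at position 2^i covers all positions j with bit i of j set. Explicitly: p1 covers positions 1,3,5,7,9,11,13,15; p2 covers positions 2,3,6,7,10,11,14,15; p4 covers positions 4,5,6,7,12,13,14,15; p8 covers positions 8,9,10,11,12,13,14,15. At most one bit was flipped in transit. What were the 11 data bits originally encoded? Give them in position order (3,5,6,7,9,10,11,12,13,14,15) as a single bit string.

s1: b1⊕b3⊕b5⊕b7⊕b9⊕b11⊕b13⊕b15 = 0⊕0⊕0⊕1⊕0⊕1⊕1⊕0 = 1
s2: b2⊕b3⊕b6⊕b7⊕b10⊕b11⊕b14⊕b15 = 1⊕0⊕0⊕1⊕0⊕1⊕1⊕0 = 0
s4: b4⊕b5⊕b6⊕b7⊕b12⊕b13⊕b14⊕b15 = 1⊕0⊕0⊕1⊕0⊕1⊕1⊕0 = 0
s8: b8⊕b9⊕b10⊕b11⊕b12⊕b13⊕b14⊕b15 = 0⊕0⊕0⊕1⊕0⊕1⊕1⊕0 = 1
Syndrome (s8...s1) = 1001 → position 9.
Flip bit 9: corrected codeword = 010100101010110
Data bits at positions 3,5,6,7,9,10,11,12,13,14,15: 00011010110

00011010110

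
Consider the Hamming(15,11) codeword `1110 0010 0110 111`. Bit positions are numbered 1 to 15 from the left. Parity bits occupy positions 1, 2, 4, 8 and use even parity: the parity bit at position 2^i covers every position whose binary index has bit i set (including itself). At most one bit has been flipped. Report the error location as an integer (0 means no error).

10

s1: b1⊕b3⊕b5⊕b7⊕b9⊕b11⊕b13⊕b15 = 1⊕1⊕0⊕1⊕0⊕1⊕1⊕1 = 0
s2: b2⊕b3⊕b6⊕b7⊕b10⊕b11⊕b14⊕b15 = 1⊕1⊕0⊕1⊕1⊕1⊕1⊕1 = 1
s4: b4⊕b5⊕b6⊕b7⊕b12⊕b13⊕b14⊕b15 = 0⊕0⊕0⊕1⊕0⊕1⊕1⊕1 = 0
s8: b8⊕b9⊕b10⊕b11⊕b12⊕b13⊕b14⊕b15 = 0⊕0⊕1⊕1⊕0⊕1⊕1⊕1 = 1
Syndrome (s8...s1) = 1010 → position 10.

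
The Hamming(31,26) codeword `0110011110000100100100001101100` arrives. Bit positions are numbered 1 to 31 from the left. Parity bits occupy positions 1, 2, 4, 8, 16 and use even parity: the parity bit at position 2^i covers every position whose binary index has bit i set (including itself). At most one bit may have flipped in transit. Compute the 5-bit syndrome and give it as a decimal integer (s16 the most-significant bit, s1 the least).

s1: b1⊕b3⊕b5⊕b7⊕b9⊕b11⊕b13⊕b15⊕b17⊕b19⊕b21⊕b23⊕b25⊕b27⊕b29⊕b31 = 0⊕1⊕0⊕1⊕1⊕0⊕0⊕0⊕1⊕0⊕0⊕0⊕1⊕0⊕1⊕0 = 0
s2: b2⊕b3⊕b6⊕b7⊕b10⊕b11⊕b14⊕b15⊕b18⊕b19⊕b22⊕b23⊕b26⊕b27⊕b30⊕b31 = 1⊕1⊕1⊕1⊕0⊕0⊕1⊕0⊕0⊕0⊕0⊕0⊕1⊕0⊕0⊕0 = 0
s4: b4⊕b5⊕b6⊕b7⊕b12⊕b13⊕b14⊕b15⊕b20⊕b21⊕b22⊕b23⊕b28⊕b29⊕b30⊕b31 = 0⊕0⊕1⊕1⊕0⊕0⊕1⊕0⊕1⊕0⊕0⊕0⊕1⊕1⊕0⊕0 = 0
s8: b8⊕b9⊕b10⊕b11⊕b12⊕b13⊕b14⊕b15⊕b24⊕b25⊕b26⊕b27⊕b28⊕b29⊕b30⊕b31 = 1⊕1⊕0⊕0⊕0⊕0⊕1⊕0⊕0⊕1⊕1⊕0⊕1⊕1⊕0⊕0 = 1
s16: b16⊕b17⊕b18⊕b19⊕b20⊕b21⊕b22⊕b23⊕b24⊕b25⊕b26⊕b27⊕b28⊕b29⊕b30⊕b31 = 0⊕1⊕0⊕0⊕1⊕0⊕0⊕0⊕0⊕1⊕1⊕0⊕1⊕1⊕0⊕0 = 0
Syndrome (s16...s1) = 01000 → position 8.

8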